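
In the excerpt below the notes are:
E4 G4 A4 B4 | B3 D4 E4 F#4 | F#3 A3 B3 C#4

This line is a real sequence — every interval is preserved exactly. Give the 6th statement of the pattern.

Taking 4-note groups, the heads are E4, B3, F#3: the pattern moves down a 4th.
Continuing the starts: C#3 → G#2 → D#2.
From D#2 the exact shape gives D#2 F#2 G#2 A#2.

D#2 F#2 G#2 A#2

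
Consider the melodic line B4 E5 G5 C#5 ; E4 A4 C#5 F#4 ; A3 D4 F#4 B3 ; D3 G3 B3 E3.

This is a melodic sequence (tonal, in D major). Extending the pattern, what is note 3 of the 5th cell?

E3

The unit is 4 notes. Position-3 pitches of the 4 shown cells: G5, C#5, F#4, B3.
One more down a 5th gives E3.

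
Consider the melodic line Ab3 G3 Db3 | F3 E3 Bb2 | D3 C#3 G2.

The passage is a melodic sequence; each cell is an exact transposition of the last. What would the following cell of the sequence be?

B2 A#2 E2

Unit = 3 notes; the statements start on Ab3, F3, D3, moving down a 3rd each time.
Statement 4 starts on B2 and keeps the same exact contour: B2 A#2 E2.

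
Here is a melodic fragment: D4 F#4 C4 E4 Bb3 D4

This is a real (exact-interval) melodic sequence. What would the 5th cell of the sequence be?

Taking 2-note groups, the heads are D4, C4, Bb3: the pattern moves down a 2nd.
Continuing the starts: Ab3 → Gb3.
So cell 5 is Gb3 Bb3.

Gb3 Bb3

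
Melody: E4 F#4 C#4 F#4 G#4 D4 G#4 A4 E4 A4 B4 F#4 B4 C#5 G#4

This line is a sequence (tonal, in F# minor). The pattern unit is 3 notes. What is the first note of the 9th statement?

F#5

Taking 3-note groups, the heads are E4, F#4, G#4, A4, B4: the pattern moves up a 2nd.
Extending the heads up a 2nd: C#5 → D5 → E5 → F#5.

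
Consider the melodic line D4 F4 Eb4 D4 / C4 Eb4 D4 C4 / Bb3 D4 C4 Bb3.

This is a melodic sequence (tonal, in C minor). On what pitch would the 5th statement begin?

G3

Taking 4-note groups, the heads are D4, C4, Bb3: the pattern moves down a 2nd.
Extending the heads down a 2nd: Ab3 → G3.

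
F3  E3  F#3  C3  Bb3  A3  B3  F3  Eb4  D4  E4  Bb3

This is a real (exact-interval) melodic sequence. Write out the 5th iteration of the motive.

Db5 C5 D5 Ab4

Unit = 4 notes; the statements start on F3, Bb3, Eb4, moving up a 4th each time.
Extending up a 4th: Ab4 → Db5.
From Db5 the exact shape gives Db5 C5 D5 Ab4.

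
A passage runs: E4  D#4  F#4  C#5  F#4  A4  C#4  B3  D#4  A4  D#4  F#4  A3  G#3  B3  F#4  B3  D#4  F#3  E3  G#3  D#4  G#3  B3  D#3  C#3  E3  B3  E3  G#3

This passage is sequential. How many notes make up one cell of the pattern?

Try groups of 6 (5 cells in 30 notes):
E4 D#4 F#4 C#5 F#4 A4 | C#4 B3 D#4 A4 D#4 F#4 | A3 G#3 B3 F#4 B3 D#4 | F#3 E3 G#3 D#4 G#3 B3 | D#3 C#3 E3 B3 E3 G#3
Every group is a transposition down a 3rd of the one before; no shorter unit works.

6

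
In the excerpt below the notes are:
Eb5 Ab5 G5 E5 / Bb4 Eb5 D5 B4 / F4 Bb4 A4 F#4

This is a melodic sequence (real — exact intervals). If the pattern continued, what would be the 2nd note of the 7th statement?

Grouping in 4s, the 2nd note of each cell is Ab5, Eb5, Bb4.
Extending down a 4th: F4 → C4 → G3 → D3.

D3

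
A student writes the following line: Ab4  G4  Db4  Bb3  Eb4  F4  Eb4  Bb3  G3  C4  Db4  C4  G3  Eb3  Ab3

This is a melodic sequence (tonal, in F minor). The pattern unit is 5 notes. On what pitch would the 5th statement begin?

G3

Taking 5-note groups, the heads are Ab4, F4, Db4: the pattern moves down a 3rd.
Extending the heads down a 3rd: Bb3 → G3.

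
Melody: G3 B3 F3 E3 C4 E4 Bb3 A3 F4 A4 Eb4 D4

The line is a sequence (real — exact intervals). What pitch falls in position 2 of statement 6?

C6

With 4-note cells, note 2 of each statement runs B3, E4, A4.
Carrying that up a 4th forward: D5 → G5 → C6.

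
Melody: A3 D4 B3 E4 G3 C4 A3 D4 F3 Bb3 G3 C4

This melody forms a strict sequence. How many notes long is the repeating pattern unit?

There are 12 notes; a 4-note unit gives 3 cells:
A3 D4 B3 E4 | G3 C4 A3 D4 | F3 Bb3 G3 C4
Every group is a transposition down a 2nd of the one before; no shorter unit works.

4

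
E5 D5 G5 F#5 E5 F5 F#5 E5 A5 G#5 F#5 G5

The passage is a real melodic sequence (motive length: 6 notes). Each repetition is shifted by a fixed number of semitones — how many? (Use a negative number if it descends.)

2

Unit = 6 notes; the statements start on E5, F#5, moving up a 2nd each time.
Counting half-steps from E5 to F#5: 2.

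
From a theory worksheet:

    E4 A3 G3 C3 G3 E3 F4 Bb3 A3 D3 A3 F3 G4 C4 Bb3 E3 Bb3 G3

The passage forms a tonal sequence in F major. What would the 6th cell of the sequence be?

With a 6-note motive the entries are E4, F4, G4, each up a 2nd from the previous.
Continuing the starts: A4 → Bb4 → C5.
Statement 6 starts on C5 and keeps the same diatonic contour: C5 F4 E4 A3 E4 C4.

C5 F4 E4 A3 E4 C4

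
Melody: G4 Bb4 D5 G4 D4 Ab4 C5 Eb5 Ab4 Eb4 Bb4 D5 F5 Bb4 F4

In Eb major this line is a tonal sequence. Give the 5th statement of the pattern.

D5 F5 Ab5 D5 Ab4

Unit = 5 notes; the statements start on G4, Ab4, Bb4, moving up a 2nd each time.
Continuing the starts: C5 → D5.
So cell 5 is D5 F5 Ab5 D5 Ab4.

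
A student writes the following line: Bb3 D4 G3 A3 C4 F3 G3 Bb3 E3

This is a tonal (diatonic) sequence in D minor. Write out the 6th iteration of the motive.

D3 F3 Bb2

Unit = 3 notes; the statements start on Bb3, A3, G3, moving down a 2nd each time.
Carrying on: F3 → E3 → D3.
So cell 6 is D3 F3 Bb2.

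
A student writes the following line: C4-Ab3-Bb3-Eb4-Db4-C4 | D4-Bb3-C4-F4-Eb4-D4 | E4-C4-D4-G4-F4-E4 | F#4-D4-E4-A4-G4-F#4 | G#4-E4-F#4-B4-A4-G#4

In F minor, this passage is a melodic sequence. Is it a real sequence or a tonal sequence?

Each cell has the same semitone pattern (-4, 2, 5, -2, -1) — intervals are preserved exactly.
And D4 lies outside F minor, so the sequence is real rather than tonal.

real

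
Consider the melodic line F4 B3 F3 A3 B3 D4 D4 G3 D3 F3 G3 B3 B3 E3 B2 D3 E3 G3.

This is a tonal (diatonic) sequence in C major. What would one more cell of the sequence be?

G3 C3 G2 B2 C3 E3

Unit = 6 notes; the statements start on F4, D4, B3, moving down a 3rd each time.
From G3 the diatonic shape gives G3 C3 G2 B2 C3 E3.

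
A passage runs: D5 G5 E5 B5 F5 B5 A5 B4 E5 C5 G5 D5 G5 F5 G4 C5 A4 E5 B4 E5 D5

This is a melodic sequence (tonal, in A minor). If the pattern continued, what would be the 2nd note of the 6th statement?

With 7-note cells, note 2 of each statement runs G5, E5, C5.
Carrying that down a 3rd forward: A4 → F4 → D4.

D4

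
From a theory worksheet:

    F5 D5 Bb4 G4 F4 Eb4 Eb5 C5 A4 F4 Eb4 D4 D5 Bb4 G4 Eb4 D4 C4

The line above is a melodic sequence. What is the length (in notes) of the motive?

6

There are 18 notes; a 6-note unit gives 3 cells:
F5 D5 Bb4 G4 F4 Eb4 | Eb5 C5 A4 F4 Eb4 D4 | D5 Bb4 G4 Eb4 D4 C4
That's a consistent down a 2nd shift per cell, and no other grouping gives one.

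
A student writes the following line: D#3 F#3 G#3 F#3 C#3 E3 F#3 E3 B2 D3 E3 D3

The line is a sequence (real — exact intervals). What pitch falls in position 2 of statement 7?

Gb2

With 4-note cells, note 2 of each statement runs F#3, E3, D3.
Extending down a 2nd: C3 → Bb2 → Ab2 → Gb2.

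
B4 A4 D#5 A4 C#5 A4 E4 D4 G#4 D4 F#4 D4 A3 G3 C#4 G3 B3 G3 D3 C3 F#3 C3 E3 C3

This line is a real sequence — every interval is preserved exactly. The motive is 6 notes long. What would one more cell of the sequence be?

G2 F2 B2 F2 A2 F2

Taking 6-note groups, the heads are B4, E4, A3, D3: the pattern moves down a 5th.
Statement 5 starts on G2 and keeps the same exact contour: G2 F2 B2 F2 A2 F2.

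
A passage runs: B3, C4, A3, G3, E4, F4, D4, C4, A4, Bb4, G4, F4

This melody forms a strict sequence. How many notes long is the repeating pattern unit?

12 notes total. Splitting into 3 groups of 4:
B3 C4 A3 G3 | E4 F4 D4 C4 | A4 Bb4 G4 F4
Every group is a transposition up a 4th of the one before; no shorter unit works.

4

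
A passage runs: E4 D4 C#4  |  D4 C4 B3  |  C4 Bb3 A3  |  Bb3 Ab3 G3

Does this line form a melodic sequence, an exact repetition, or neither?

sequence

Each 3-note cell is the previous one transposed down a 2nd.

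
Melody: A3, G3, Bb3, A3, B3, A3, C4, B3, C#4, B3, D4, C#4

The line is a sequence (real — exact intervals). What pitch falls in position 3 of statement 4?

Grouping in 4s, the 3rd note of each cell is Bb3, C4, D4.
From D4, up a 2nd gives E4.

E4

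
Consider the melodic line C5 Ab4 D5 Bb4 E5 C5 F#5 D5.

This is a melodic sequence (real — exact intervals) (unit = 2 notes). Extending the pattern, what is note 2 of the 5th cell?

E5

With 2-note cells, note 2 of each statement runs Ab4, Bb4, C5, D5.
One more up a 2nd gives E5.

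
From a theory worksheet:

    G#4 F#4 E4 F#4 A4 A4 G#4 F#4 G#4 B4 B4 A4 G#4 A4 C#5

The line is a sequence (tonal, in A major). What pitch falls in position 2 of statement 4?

B4

The unit is 5 notes. Position-2 pitches of the 3 shown cells: F#4, G#4, A4.
One more up a 2nd gives B4.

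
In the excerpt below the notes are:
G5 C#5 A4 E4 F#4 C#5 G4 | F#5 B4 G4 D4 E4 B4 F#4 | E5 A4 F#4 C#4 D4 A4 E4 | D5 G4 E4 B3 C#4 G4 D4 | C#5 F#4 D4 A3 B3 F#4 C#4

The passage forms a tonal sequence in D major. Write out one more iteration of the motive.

B4 E4 C#4 G3 A3 E4 B3

Unit = 7 notes; the statements start on G5, F#5, E5, D5, C#5, moving down a 2nd each time.
So cell 6 is B4 E4 C#4 G3 A3 E4 B3.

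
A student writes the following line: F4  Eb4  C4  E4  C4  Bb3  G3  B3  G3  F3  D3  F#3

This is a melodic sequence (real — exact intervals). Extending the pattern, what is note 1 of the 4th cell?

Grouping in 4s, the 1st note of each cell is F4, C4, G3.
From G3, down a 4th gives D3.

D3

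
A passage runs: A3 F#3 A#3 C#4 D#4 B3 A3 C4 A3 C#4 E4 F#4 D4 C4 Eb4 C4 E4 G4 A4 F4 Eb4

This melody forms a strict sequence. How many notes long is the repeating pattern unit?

7

Try groups of 7 (3 cells in 21 notes):
A3 F#3 A#3 C#4 D#4 B3 A3 | C4 A3 C#4 E4 F#4 D4 C4 | Eb4 C4 E4 G4 A4 F4 Eb4
Every group is a transposition up a 3rd of the one before; no shorter unit works.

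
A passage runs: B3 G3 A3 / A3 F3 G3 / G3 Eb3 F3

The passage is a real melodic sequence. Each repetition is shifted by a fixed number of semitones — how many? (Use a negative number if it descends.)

-2

Taking 3-note groups, the heads are B3, A3, G3: the pattern moves down a 2nd.
B3 to A3 spans -2 semitones.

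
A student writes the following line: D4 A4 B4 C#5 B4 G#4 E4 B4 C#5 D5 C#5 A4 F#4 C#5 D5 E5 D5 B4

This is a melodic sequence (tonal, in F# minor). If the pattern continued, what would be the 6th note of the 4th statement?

With 6-note cells, note 6 of each statement runs G#4, A4, B4.
From B4, up a 2nd gives C#5.

C#5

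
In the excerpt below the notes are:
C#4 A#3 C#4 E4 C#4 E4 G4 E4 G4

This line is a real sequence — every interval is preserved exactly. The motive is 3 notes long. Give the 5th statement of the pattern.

Unit = 3 notes; the statements start on C#4, E4, G4, moving up a 3rd each time.
Extending up a 3rd: Bb4 → Db5.
From Db5 the exact shape gives Db5 Bb4 Db5.

Db5 Bb4 Db5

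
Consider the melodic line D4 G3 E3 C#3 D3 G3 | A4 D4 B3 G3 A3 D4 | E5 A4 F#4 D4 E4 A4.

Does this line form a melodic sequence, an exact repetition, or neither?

sequence

Each 6-note cell is the previous one transposed up a 5th.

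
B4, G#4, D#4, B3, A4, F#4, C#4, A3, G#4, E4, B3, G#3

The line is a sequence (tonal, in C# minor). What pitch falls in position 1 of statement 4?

With 4-note cells, note 1 of each statement runs B4, A4, G#4.
From G#4, down a 2nd gives F#4.

F#4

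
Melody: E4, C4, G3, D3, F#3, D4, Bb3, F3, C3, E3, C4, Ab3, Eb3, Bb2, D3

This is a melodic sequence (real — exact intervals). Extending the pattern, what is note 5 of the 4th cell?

The unit is 5 notes. Position-5 pitches of the 3 shown cells: F#3, E3, D3.
One more down a 2nd gives C3.

C3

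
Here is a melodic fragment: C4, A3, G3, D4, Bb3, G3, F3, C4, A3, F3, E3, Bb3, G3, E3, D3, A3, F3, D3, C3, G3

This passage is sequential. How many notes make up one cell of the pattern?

4

20 notes total. Splitting into 5 groups of 4:
C4 A3 G3 D4 | Bb3 G3 F3 C4 | A3 F3 E3 Bb3 | G3 E3 D3 A3 | F3 D3 C3 G3
Each cell is the previous one down a 2nd — so the unit is 4 notes.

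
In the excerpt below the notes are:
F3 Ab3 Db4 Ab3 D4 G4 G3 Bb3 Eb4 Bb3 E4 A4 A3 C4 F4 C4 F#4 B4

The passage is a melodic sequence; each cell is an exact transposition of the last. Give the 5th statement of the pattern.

Taking 6-note groups, the heads are F3, G3, A3: the pattern moves up a 2nd.
Extending up a 2nd: B3 → C#4.
So cell 5 is C#4 E4 A4 E4 A#4 D#5.

C#4 E4 A4 E4 A#4 D#5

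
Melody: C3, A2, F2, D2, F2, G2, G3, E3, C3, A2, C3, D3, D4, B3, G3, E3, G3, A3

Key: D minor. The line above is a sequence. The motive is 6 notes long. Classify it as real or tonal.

Each cell has the same semitone pattern (-3, -4, -3, 3, 2) — intervals are preserved exactly.
And B3 lies outside D minor, so the sequence is real rather than tonal.

real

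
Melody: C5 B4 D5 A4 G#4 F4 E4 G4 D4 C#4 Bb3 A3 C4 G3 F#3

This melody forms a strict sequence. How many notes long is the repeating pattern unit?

5

15 notes total. Splitting into 3 groups of 5:
C5 B4 D5 A4 G#4 | F4 E4 G4 D4 C#4 | Bb3 A3 C4 G3 F#3
That's a consistent down a 5th shift per cell, and no other grouping gives one.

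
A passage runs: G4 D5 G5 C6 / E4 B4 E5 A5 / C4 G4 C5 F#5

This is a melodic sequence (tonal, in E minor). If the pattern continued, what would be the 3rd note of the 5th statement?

The unit is 4 notes. Position-3 pitches of the 3 shown cells: G5, E5, C5.
Carrying that down a 3rd forward: A4 → F#4.

F#4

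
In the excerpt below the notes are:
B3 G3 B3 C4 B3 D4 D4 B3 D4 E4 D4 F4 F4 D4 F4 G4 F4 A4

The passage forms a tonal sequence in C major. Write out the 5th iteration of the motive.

C5 A4 C5 D5 C5 E5

Taking 6-note groups, the heads are B3, D4, F4: the pattern moves up a 3rd.
Carrying on: A4 → C5.
So cell 5 is C5 A4 C5 D5 C5 E5.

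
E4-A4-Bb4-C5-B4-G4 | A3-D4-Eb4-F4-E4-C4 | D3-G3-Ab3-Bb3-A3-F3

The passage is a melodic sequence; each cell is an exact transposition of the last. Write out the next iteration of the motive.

Taking 6-note groups, the heads are E4, A3, D3: the pattern moves down a 5th.
Statement 4 starts on G2 and keeps the same exact contour: G2 C3 Db3 Eb3 D3 Bb2.

G2 C3 Db3 Eb3 D3 Bb2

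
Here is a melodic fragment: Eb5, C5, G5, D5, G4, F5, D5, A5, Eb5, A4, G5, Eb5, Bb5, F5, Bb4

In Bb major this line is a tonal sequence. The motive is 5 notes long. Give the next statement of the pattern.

A5 F5 C6 G5 C5

Unit = 5 notes; the statements start on Eb5, F5, G5, moving up a 2nd each time.
So cell 4 is A5 F5 C6 G5 C5.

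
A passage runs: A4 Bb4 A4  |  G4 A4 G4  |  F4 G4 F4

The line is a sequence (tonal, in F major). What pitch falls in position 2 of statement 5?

E4

Grouping in 3s, the 2nd note of each cell is Bb4, A4, G4.
Carrying that down a 2nd forward: F4 → E4.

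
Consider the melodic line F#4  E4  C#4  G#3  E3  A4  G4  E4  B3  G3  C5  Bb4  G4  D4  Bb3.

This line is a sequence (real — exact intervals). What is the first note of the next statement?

Eb5

Taking 5-note groups, the heads are F#4, A4, C5: the pattern moves up a 3rd.
One more step up a 3rd gives Eb5.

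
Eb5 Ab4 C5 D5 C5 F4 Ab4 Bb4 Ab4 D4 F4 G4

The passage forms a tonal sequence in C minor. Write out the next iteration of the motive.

The 4-note cells begin on Eb5, C5, Ab4 — each down a 3rd from the last.
From F4 the diatonic shape gives F4 Bb3 D4 Eb4.

F4 Bb3 D4 Eb4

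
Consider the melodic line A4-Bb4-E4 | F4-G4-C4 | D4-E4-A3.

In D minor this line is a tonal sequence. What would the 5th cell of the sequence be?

G3 A3 D3

The 3-note cells begin on A4, F4, D4 — each down a 3rd from the last.
Carrying on: Bb3 → G3.
Statement 5 starts on G3 and keeps the same diatonic contour: G3 A3 D3.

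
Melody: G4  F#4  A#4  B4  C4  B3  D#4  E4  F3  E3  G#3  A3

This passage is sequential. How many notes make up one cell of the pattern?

4

Try groups of 4 (3 cells in 12 notes):
G4 F#4 A#4 B4 | C4 B3 D#4 E4 | F3 E3 G#3 A3
Every group is a transposition down a 5th of the one before; no shorter unit works.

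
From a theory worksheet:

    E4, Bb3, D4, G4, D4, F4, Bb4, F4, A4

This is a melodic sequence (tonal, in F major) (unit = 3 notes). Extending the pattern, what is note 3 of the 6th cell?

G5

The unit is 3 notes. Position-3 pitches of the 3 shown cells: D4, F4, A4.
Each moves up a 3rd. Continuing: C5 → E5 → G5.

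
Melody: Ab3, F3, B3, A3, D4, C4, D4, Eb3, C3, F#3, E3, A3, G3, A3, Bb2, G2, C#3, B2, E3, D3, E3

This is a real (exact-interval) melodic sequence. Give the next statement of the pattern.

Taking 7-note groups, the heads are Ab3, Eb3, Bb2: the pattern moves down a 4th.
So cell 4 is F2 D2 G#2 F#2 B2 A2 B2.

F2 D2 G#2 F#2 B2 A2 B2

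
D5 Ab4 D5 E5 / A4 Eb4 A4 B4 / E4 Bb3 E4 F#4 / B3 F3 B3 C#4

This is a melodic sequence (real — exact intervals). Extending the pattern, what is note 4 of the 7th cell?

Grouping in 4s, the 4th note of each cell is E5, B4, F#4, C#4.
Carrying that down a 4th forward: G#3 → D#3 → A#2.

A#2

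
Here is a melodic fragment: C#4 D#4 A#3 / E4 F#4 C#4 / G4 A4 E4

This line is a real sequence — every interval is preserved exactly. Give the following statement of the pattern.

Bb4 C5 G4

Unit = 3 notes; the statements start on C#4, E4, G4, moving up a 3rd each time.
From Bb4 the exact shape gives Bb4 C5 G4.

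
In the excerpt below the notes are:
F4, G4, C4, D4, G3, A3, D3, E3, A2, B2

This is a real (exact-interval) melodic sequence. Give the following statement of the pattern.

The 2-note cells begin on F4, C4, G3, D3, A2 — each down a 4th from the last.
Statement 6 starts on E2 and keeps the same exact contour: E2 F#2.

E2 F#2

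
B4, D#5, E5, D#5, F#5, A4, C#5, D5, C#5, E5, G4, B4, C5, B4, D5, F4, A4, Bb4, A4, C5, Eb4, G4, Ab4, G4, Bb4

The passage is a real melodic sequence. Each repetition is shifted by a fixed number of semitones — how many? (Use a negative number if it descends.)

-2

The 5-note cells begin on B4, A4, G4, F4, Eb4 — each down a 2nd from the last.
B4 to A4 spans -2 semitones.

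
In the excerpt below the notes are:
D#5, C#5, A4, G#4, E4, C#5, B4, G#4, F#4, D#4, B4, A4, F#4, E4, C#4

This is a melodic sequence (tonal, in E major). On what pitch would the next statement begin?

A4

Unit = 5 notes; the statements start on D#5, C#5, B4, moving down a 2nd each time.
The next head, down a 2nd from B4, is A4.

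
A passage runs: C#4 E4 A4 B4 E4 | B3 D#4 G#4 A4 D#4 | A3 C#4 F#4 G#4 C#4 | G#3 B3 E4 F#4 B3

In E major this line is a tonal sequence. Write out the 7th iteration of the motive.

D#3 F#3 B3 C#4 F#3

Taking 5-note groups, the heads are C#4, B3, A3, G#3: the pattern moves down a 2nd.
Carrying on: F#3 → E3 → D#3.
From D#3 the diatonic shape gives D#3 F#3 B3 C#4 F#3.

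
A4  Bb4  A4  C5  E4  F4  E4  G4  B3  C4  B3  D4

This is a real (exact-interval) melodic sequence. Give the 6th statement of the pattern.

G#2 A2 G#2 B2

The 4-note cells begin on A4, E4, B3 — each down a 4th from the last.
Continuing the starts: F#3 → C#3 → G#2.
From G#2 the exact shape gives G#2 A2 G#2 B2.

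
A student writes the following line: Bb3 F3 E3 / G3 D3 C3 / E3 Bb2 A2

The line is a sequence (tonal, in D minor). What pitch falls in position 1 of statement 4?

The unit is 3 notes. Position-1 pitches of the 3 shown cells: Bb3, G3, E3.
From E3, down a 3rd gives C3.

C3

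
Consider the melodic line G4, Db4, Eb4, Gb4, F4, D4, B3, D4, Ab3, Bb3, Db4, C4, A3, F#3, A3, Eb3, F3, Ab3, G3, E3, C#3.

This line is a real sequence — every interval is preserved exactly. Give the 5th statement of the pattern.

B2 F2 G2 Bb2 A2 F#2 D#2

Unit = 7 notes; the statements start on G4, D4, A3, moving down a 4th each time.
Carrying on: E3 → B2.
From B2 the exact shape gives B2 F2 G2 Bb2 A2 F#2 D#2.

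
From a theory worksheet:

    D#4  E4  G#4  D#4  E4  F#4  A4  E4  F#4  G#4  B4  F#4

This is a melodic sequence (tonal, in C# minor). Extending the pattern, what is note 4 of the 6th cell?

B4

With 4-note cells, note 4 of each statement runs D#4, E4, F#4.
Each moves up a 2nd. Continuing: G#4 → A4 → B4.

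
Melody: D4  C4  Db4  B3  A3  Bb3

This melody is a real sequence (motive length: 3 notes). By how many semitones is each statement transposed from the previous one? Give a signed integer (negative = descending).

-3

Taking 3-note groups, the heads are D4, B3: the pattern moves down a 3rd.
D4→B3 is 59 − 62 = -3 semitones.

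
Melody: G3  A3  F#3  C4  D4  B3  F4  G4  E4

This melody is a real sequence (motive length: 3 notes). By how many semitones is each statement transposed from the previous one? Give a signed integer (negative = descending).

5

With a 3-note motive the entries are G3, C4, F4, each up a 4th from the previous.
G3 to C4 spans +5 semitones.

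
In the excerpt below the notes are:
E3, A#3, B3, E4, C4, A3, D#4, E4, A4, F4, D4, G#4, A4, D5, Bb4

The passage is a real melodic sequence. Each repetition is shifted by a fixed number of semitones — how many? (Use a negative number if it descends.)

Unit = 5 notes; the statements start on E3, A3, D4, moving up a 4th each time.
Counting half-steps from E3 to A3: 5.

5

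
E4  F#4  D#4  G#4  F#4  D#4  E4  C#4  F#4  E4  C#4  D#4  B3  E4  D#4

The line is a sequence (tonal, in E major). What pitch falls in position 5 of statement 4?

C#4

With 5-note cells, note 5 of each statement runs F#4, E4, D#4.
Each moves down a 2nd; the next is C#4.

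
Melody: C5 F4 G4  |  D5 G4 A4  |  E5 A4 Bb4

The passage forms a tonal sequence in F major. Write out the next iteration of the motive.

With a 3-note motive the entries are C5, D5, E5, each up a 2nd from the previous.
Statement 4 starts on F5 and keeps the same diatonic contour: F5 Bb4 C5.

F5 Bb4 C5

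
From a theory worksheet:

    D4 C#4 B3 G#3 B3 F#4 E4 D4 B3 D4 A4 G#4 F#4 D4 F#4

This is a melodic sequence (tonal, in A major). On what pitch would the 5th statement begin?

With a 5-note motive the entries are D4, F#4, A4, each up a 3rd from the previous.
Extending the heads up a 3rd: C#5 → E5.

E5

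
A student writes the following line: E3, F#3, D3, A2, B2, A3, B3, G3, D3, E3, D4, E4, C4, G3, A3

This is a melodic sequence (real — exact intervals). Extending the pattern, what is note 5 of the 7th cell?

With 5-note cells, note 5 of each statement runs B2, E3, A3.
Each moves up a 4th. Continuing: D4 → G4 → C5 → F5.

F5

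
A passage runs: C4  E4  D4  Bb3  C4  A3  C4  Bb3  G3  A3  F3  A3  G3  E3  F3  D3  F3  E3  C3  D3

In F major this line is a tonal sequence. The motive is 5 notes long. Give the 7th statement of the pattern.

E2 G2 F2 D2 E2

The 5-note cells begin on C4, A3, F3, D3 — each down a 3rd from the last.
Carrying on: Bb2 → G2 → E2.
So cell 7 is E2 G2 F2 D2 E2.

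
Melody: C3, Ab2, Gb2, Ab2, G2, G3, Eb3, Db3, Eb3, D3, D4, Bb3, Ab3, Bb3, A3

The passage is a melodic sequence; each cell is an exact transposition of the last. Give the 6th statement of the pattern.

Unit = 5 notes; the statements start on C3, G3, D4, moving up a 5th each time.
Continuing the starts: A4 → E5 → B5.
So cell 6 is B5 G5 F5 G5 F#5.

B5 G5 F5 G5 F#5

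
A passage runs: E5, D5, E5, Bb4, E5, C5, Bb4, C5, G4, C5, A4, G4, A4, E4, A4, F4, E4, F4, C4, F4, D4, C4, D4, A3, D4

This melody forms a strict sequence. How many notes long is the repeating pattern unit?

25 notes total. Splitting into 5 groups of 5:
E5 D5 E5 Bb4 E5 | C5 Bb4 C5 G4 C5 | A4 G4 A4 E4 A4 | F4 E4 F4 C4 F4 | D4 C4 D4 A3 D4
Each cell is the previous one down a 3rd — so the unit is 5 notes.

5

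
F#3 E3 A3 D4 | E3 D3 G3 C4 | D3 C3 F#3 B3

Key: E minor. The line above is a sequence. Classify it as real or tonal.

Every note is diatonic to E minor.
Cell 1 has +5 semitones from note 2 to 3, but cell 3 has +6 — the interval quality changes while the contour stays the same, which is the hallmark of a tonal sequence.

tonal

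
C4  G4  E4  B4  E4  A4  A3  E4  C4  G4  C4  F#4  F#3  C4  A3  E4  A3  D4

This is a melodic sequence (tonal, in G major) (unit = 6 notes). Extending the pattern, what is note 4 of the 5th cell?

With 6-note cells, note 4 of each statement runs B4, G4, E4.
Carrying that down a 3rd forward: C4 → A3.

A3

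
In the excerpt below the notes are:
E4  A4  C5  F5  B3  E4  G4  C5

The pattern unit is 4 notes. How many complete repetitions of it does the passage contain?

8 notes in groups of 4 gives 8/4 = 2 statements.
Starts: E4, B3 — each down a 4th.

2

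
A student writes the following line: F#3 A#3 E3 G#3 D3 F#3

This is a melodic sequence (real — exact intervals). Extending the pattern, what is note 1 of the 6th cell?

With 2-note cells, note 1 of each statement runs F#3, E3, D3.
Extending down a 2nd: C3 → Bb2 → Ab2.

Ab2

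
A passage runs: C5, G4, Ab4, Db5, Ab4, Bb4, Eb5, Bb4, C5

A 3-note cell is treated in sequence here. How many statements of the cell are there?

9 notes in groups of 3 gives 9/3 = 3 statements.
Starts: C5, Db5, Eb5 — each up a 2nd.

3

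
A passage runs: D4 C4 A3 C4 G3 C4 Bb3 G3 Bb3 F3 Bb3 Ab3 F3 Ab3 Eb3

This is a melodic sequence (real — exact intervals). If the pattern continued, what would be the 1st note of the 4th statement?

Ab3

The unit is 5 notes. Position-1 pitches of the 3 shown cells: D4, C4, Bb3.
One more down a 2nd gives Ab3.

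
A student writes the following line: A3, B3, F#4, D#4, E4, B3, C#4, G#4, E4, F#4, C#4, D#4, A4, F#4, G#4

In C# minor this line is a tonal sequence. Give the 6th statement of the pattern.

F#4 G#4 D#5 B4 C#5

Unit = 5 notes; the statements start on A3, B3, C#4, moving up a 2nd each time.
Carrying on: D#4 → E4 → F#4.
From F#4 the diatonic shape gives F#4 G#4 D#5 B4 C#5.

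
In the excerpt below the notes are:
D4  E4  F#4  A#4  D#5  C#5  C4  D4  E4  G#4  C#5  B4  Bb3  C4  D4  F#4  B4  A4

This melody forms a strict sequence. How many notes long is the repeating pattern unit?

Try groups of 6 (3 cells in 18 notes):
D4 E4 F#4 A#4 D#5 C#5 | C4 D4 E4 G#4 C#5 B4 | Bb3 C4 D4 F#4 B4 A4
Each cell is the previous one down a 2nd — so the unit is 6 notes.

6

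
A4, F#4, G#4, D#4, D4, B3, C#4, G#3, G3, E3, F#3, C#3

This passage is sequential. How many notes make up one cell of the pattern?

There are 12 notes; a 4-note unit gives 3 cells:
A4 F#4 G#4 D#4 | D4 B3 C#4 G#3 | G3 E3 F#3 C#3
Every group is a transposition down a 5th of the one before; no shorter unit works.

4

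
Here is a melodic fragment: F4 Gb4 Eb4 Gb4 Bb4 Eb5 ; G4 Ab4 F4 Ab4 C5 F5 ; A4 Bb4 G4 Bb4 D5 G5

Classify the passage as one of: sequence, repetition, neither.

Each 6-note cell is the previous one transposed up a 2nd.

sequence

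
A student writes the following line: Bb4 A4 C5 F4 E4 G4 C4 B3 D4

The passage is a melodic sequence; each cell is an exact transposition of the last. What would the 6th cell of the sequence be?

The 3-note cells begin on Bb4, F4, C4 — each down a 4th from the last.
Continuing the starts: G3 → D3 → A2.
From A2 the exact shape gives A2 G#2 B2.

A2 G#2 B2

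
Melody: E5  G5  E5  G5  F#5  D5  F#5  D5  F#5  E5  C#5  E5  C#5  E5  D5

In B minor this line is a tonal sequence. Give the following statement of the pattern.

Unit = 5 notes; the statements start on E5, D5, C#5, moving down a 2nd each time.
So cell 4 is B4 D5 B4 D5 C#5.

B4 D5 B4 D5 C#5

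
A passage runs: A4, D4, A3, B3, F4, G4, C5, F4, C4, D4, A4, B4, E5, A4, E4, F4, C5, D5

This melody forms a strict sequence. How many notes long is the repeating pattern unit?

18 notes total. Splitting into 3 groups of 6:
A4 D4 A3 B3 F4 G4 | C5 F4 C4 D4 A4 B4 | E5 A4 E4 F4 C5 D5
That's a consistent up a 3rd shift per cell, and no other grouping gives one.

6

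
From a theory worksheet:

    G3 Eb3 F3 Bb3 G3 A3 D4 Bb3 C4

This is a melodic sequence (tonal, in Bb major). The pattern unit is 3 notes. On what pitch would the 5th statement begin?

Taking 3-note groups, the heads are G3, Bb3, D4: the pattern moves up a 3rd.
Continuing: F4 → A4. Statement 5 starts on A4.

A4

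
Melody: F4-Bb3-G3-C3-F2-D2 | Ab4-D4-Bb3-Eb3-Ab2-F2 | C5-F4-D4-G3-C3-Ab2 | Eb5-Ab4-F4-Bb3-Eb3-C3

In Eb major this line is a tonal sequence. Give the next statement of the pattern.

G5 C5 Ab4 D4 G3 Eb3

With a 6-note motive the entries are F4, Ab4, C5, Eb5, each up a 3rd from the previous.
So cell 5 is G5 C5 Ab4 D4 G3 Eb3.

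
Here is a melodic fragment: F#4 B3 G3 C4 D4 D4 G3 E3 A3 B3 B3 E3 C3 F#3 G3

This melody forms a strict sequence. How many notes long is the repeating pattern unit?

15 notes total. Splitting into 3 groups of 5:
F#4 B3 G3 C4 D4 | D4 G3 E3 A3 B3 | B3 E3 C3 F#3 G3
That's a consistent down a 3rd shift per cell, and no other grouping gives one.

5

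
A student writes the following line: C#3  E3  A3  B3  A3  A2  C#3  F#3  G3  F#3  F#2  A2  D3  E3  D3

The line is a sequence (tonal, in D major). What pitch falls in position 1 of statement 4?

D2

The unit is 5 notes. Position-1 pitches of the 3 shown cells: C#3, A2, F#2.
Each moves down a 3rd; the next is D2.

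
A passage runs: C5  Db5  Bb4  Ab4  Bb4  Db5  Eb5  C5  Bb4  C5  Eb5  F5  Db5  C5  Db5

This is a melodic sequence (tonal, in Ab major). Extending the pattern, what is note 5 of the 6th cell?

Grouping in 5s, the 5th note of each cell is Bb4, C5, Db5.
Extending up a 2nd: Eb5 → F5 → G5.

G5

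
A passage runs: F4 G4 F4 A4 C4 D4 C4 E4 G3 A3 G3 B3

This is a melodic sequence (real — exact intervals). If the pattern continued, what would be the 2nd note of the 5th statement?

B2

The unit is 4 notes. Position-2 pitches of the 3 shown cells: G4, D4, A3.
Each moves down a 4th. Continuing: E3 → B2.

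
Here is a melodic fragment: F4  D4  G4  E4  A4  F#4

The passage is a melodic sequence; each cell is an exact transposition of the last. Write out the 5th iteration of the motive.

C#5 A#4

With a 2-note motive the entries are F4, G4, A4, each up a 2nd from the previous.
Carrying on: B4 → C#5.
So cell 5 is C#5 A#4.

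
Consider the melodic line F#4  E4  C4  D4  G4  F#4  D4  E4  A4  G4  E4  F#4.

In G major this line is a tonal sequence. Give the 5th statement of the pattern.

C5 B4 G4 A4

With a 4-note motive the entries are F#4, G4, A4, each up a 2nd from the previous.
Carrying on: B4 → C5.
So cell 5 is C5 B4 G4 A4.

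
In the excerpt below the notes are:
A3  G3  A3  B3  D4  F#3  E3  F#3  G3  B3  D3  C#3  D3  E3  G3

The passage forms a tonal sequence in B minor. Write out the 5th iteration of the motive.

Unit = 5 notes; the statements start on A3, F#3, D3, moving down a 3rd each time.
Continuing the starts: B2 → G2.
Statement 5 starts on G2 and keeps the same diatonic contour: G2 F#2 G2 A2 C#3.

G2 F#2 G2 A2 C#3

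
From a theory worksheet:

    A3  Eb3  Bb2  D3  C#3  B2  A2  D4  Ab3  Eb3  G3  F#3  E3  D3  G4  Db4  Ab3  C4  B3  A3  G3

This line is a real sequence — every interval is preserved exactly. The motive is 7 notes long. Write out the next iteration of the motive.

Taking 7-note groups, the heads are A3, D4, G4: the pattern moves up a 4th.
So cell 4 is C5 Gb4 Db4 F4 E4 D4 C4.

C5 Gb4 Db4 F4 E4 D4 C4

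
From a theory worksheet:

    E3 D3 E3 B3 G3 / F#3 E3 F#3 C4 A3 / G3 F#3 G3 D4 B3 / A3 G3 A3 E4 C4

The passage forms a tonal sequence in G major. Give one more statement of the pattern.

B3 A3 B3 F#4 D4

With a 5-note motive the entries are E3, F#3, G3, A3, each up a 2nd from the previous.
From B3 the diatonic shape gives B3 A3 B3 F#4 D4.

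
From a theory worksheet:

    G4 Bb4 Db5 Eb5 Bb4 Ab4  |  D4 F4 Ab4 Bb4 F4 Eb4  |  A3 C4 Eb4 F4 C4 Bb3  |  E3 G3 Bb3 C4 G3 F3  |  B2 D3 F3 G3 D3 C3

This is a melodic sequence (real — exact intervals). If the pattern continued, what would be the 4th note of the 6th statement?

D3

Grouping in 6s, the 4th note of each cell is Eb5, Bb4, F4, C4, G3.
From G3, down a 4th gives D3.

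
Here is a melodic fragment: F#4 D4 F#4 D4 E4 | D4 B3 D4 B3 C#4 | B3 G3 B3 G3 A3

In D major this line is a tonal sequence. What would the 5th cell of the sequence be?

Unit = 5 notes; the statements start on F#4, D4, B3, moving down a 3rd each time.
Carrying on: G3 → E3.
From E3 the diatonic shape gives E3 C#3 E3 C#3 D3.

E3 C#3 E3 C#3 D3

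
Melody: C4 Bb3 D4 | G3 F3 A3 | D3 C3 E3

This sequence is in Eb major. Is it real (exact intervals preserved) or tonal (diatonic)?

real

Each cell has the same semitone pattern (-2, 4) — intervals are preserved exactly.
And A3 lies outside Eb major, so the sequence is real rather than tonal.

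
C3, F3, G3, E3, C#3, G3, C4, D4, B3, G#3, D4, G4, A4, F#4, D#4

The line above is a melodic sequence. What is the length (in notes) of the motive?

5

Try groups of 5 (3 cells in 15 notes):
C3 F3 G3 E3 C#3 | G3 C4 D4 B3 G#3 | D4 G4 A4 F#4 D#4
Every group is a transposition up a 5th of the one before; no shorter unit works.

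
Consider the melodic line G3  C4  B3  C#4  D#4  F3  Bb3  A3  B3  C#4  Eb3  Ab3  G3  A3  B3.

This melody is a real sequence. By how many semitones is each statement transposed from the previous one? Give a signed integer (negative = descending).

-2

Unit = 5 notes; the statements start on G3, F3, Eb3, moving down a 2nd each time.
G3 to F3 spans -2 semitones.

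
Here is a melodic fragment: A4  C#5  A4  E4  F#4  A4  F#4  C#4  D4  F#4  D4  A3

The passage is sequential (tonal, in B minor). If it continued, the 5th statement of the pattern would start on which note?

G3

Taking 4-note groups, the heads are A4, F#4, D4: the pattern moves down a 3rd.
Extending the heads down a 3rd: B3 → G3.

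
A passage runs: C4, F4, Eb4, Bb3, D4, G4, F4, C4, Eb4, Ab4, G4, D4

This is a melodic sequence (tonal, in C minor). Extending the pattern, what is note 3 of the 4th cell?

Grouping in 4s, the 3rd note of each cell is Eb4, F4, G4.
One more up a 2nd gives Ab4.

Ab4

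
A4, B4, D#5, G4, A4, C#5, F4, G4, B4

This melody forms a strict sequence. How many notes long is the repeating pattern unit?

3

Try groups of 3 (3 cells in 9 notes):
A4 B4 D#5 | G4 A4 C#5 | F4 G4 B4
Every group is a transposition down a 2nd of the one before; no shorter unit works.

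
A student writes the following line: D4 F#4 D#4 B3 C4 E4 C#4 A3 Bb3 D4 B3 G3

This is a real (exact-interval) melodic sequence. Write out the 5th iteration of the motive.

Gb3 Bb3 G3 Eb3

The 4-note cells begin on D4, C4, Bb3 — each down a 2nd from the last.
Extending down a 2nd: Ab3 → Gb3.
From Gb3 the exact shape gives Gb3 Bb3 G3 Eb3.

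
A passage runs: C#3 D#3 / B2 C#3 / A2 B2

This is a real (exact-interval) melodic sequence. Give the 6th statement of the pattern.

Taking 2-note groups, the heads are C#3, B2, A2: the pattern moves down a 2nd.
Extending down a 2nd: G2 → F2 → Eb2.
Statement 6 starts on Eb2 and keeps the same exact contour: Eb2 F2.

Eb2 F2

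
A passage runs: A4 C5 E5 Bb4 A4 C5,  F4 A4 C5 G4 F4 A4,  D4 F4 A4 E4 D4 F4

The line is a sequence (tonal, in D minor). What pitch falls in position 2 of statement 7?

The unit is 6 notes. Position-2 pitches of the 3 shown cells: C5, A4, F4.
Carrying that down a 3rd forward: D4 → Bb3 → G3 → E3.

E3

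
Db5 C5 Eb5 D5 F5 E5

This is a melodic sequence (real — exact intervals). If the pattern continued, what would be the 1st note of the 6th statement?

B5

Grouping in 2s, the 1st note of each cell is Db5, Eb5, F5.
Each moves up a 2nd. Continuing: G5 → A5 → B5.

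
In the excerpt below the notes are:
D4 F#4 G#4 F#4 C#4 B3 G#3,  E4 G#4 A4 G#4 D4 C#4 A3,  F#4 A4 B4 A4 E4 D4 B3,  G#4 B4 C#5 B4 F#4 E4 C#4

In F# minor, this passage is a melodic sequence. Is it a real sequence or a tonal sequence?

tonal

Every note is diatonic to F# minor.
Cell 1 has +2 semitones from note 2 to 3, but cell 2 has +1 — the interval quality changes while the contour stays the same, which is the hallmark of a tonal sequence.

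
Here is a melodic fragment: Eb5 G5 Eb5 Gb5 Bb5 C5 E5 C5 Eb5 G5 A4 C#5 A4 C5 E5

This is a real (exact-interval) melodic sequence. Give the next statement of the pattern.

F#4 A#4 F#4 A4 C#5

The 5-note cells begin on Eb5, C5, A4 — each down a 3rd from the last.
So cell 4 is F#4 A#4 F#4 A4 C#5.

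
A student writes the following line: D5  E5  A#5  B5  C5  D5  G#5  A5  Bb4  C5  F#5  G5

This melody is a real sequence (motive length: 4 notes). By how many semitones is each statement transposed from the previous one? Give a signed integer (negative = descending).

-2

Unit = 4 notes; the statements start on D5, C5, Bb4, moving down a 2nd each time.
D5→C5 is 72 − 74 = -2 semitones.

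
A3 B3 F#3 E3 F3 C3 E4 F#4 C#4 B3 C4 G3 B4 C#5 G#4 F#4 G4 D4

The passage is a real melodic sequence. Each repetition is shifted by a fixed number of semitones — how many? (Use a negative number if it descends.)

With a 6-note motive the entries are A3, E4, B4, each up a 5th from the previous.
A3 to E4 spans +7 semitones.

7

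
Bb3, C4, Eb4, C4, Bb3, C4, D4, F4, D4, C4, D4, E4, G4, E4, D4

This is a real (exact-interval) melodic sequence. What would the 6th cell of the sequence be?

G#4 A#4 C#5 A#4 G#4

Unit = 5 notes; the statements start on Bb3, C4, D4, moving up a 2nd each time.
Continuing the starts: E4 → F#4 → G#4.
From G#4 the exact shape gives G#4 A#4 C#5 A#4 G#4.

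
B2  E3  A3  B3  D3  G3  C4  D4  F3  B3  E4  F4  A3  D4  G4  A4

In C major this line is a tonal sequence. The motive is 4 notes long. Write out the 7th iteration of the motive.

G4 C5 F5 G5

The 4-note cells begin on B2, D3, F3, A3 — each up a 3rd from the last.
Carrying on: C4 → E4 → G4.
From G4 the diatonic shape gives G4 C5 F5 G5.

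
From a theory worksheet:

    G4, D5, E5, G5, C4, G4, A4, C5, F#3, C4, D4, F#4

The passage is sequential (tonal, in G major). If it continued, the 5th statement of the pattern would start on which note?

Unit = 4 notes; the statements start on G4, C4, F#3, moving down a 5th each time.
Continuing: B2 → E2. Statement 5 starts on E2.

E2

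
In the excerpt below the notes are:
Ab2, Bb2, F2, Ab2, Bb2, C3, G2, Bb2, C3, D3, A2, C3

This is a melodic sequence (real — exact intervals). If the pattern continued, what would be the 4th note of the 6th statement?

F#3

With 4-note cells, note 4 of each statement runs Ab2, Bb2, C3.
Extending up a 2nd: D3 → E3 → F#3.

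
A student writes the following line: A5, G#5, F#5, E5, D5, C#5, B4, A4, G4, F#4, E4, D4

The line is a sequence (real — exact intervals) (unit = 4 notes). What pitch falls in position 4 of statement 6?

With 4-note cells, note 4 of each statement runs E5, A4, D4.
Each moves down a 5th. Continuing: G3 → C3 → F2.

F2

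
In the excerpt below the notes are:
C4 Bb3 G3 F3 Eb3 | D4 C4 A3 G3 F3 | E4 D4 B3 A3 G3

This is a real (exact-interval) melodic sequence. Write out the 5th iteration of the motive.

With a 5-note motive the entries are C4, D4, E4, each up a 2nd from the previous.
Continuing the starts: F#4 → G#4.
From G#4 the exact shape gives G#4 F#4 D#4 C#4 B3.

G#4 F#4 D#4 C#4 B3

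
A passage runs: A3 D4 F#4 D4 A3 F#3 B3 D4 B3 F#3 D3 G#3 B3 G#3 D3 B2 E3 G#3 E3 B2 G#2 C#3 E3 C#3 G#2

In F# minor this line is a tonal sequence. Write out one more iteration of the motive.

Unit = 5 notes; the statements start on A3, F#3, D3, B2, G#2, moving down a 3rd each time.
Statement 6 starts on E2 and keeps the same diatonic contour: E2 A2 C#3 A2 E2.

E2 A2 C#3 A2 E2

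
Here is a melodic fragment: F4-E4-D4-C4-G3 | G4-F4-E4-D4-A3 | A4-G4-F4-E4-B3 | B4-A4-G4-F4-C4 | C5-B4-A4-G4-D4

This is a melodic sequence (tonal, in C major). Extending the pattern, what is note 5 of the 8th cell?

Grouping in 5s, the 5th note of each cell is G3, A3, B3, C4, D4.
Extending up a 2nd: E4 → F4 → G4.

G4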